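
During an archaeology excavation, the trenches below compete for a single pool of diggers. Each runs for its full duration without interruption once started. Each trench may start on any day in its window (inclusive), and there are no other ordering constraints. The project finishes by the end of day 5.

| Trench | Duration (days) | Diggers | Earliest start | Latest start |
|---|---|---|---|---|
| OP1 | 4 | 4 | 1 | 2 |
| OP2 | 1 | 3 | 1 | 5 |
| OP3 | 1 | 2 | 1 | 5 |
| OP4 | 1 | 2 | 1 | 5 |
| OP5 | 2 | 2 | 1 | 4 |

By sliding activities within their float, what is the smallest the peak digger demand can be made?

6

Early-start (OP1@1, OP2@1, OP3@1, OP4@1, OP5@1) gives peak 13: d1:13  d2:6  d3:4  d4:4  d5:0.
Shift OP2→5, OP4→2, OP5→3.
Schedule OP1@1, OP2@5, OP3@1, OP4@2, OP5@3: d1:6  d2:6  d3:6  d4:6  d5:3 — peak 6.
Total digger-days = 27 over 5 days ⇒ peak ≥ ⌈27/5⌉ = 6, so 6 is optimal.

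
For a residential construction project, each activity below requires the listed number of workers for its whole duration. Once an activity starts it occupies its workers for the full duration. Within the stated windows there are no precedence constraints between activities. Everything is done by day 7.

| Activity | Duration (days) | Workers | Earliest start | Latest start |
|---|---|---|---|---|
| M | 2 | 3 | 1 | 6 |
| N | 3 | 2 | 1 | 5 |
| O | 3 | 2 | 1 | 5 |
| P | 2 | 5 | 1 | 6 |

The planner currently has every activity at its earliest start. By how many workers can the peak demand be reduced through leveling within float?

Early-start peak: d1:12  d2:12  d3:4  d4:0  d5:0  d6:0  d7:0 ⇒ 12.
Leveled (M@1, N@1, O@3, P@6): d1:5  d2:5  d3:4  d4:2  d5:2  d6:5  d7:5 ⇒ 5.
Reduction 12 − 5 = 7.

7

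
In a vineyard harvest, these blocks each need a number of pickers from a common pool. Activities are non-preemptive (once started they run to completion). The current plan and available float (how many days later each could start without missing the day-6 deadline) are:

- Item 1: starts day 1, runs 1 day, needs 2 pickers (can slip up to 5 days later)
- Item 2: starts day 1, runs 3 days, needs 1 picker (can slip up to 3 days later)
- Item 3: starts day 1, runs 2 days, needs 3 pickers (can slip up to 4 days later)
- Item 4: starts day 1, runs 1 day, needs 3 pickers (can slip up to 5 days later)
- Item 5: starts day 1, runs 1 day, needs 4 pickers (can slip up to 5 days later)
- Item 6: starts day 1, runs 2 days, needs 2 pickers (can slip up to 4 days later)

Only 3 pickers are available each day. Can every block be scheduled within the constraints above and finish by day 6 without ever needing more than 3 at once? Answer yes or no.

Total picker-days = 22; over 6 days the average is 22/6 > 3, so some day must exceed 3.

no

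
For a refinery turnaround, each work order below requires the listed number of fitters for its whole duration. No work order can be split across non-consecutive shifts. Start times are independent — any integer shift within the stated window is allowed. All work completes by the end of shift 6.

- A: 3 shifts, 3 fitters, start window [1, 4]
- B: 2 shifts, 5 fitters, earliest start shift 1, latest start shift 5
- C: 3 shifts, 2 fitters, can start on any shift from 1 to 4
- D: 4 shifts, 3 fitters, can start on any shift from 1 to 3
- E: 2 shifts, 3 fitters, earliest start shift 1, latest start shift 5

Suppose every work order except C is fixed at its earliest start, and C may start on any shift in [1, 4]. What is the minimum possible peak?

C@1: s1:16  s2:16  s3:8  s4:3  s5:0  s6:0 → peak 16
C@2: s1:14  s2:16  s3:8  s4:5  s5:0  s6:0 → peak 16
C@3: s1:14  s2:14  s3:8  s4:5  s5:2  s6:0 → peak 14
C@4: s1:14  s2:14  s3:6  s4:5  s5:2  s6:2 → peak 14
Best is C@3, peak 14.

14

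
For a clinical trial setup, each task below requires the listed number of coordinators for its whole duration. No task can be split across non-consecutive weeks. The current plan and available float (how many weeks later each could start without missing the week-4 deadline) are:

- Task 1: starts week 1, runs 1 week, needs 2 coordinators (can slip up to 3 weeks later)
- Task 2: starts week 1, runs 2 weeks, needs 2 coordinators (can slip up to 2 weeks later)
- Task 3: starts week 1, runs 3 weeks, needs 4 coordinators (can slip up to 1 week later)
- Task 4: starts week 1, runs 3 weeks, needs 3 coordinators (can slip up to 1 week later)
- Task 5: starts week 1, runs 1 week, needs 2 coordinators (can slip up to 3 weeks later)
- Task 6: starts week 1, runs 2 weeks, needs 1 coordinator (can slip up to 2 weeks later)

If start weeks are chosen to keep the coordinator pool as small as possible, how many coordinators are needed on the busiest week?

Early-start (Task 1@1, Task 2@1, Task 3@1, Task 4@1, Task 5@1, Task 6@1) gives peak 14: w1:14  w2:10  w3:7  w4:0.
Shift Task 4→2, Task 5→4, Task 6→3.
Schedule Task 1@1, Task 2@1, Task 3@1, Task 4@2, Task 5@4, Task 6@3: w1:8  w2:9  w3:8  w4:6 — peak 9.

9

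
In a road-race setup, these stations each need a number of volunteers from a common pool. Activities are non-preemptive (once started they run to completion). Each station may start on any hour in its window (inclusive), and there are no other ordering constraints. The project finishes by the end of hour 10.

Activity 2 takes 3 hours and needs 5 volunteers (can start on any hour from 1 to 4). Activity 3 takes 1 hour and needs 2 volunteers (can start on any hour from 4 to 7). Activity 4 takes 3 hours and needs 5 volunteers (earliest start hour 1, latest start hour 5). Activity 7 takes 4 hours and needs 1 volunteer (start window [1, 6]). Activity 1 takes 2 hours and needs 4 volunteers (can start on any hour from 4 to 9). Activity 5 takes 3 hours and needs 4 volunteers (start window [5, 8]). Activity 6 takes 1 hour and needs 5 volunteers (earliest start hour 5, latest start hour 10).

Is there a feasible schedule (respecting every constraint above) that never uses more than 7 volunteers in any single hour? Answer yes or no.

The minimum achievable peak is 8; 7 < 8, so no feasible schedule stays within the cap.

no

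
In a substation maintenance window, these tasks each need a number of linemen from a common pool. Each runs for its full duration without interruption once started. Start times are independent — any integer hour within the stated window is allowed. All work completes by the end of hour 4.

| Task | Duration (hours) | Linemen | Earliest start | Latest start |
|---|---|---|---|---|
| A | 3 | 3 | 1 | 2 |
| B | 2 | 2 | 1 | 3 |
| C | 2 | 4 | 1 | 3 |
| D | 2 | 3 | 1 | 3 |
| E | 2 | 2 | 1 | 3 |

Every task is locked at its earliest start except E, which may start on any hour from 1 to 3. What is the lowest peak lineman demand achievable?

E@1: h1:14  h2:14  h3:3  h4:0 → peak 14
E@2: h1:12  h2:14  h3:5  h4:0 → peak 14
E@3: h1:12  h2:12  h3:5  h4:2 → peak 12
Best is E@3, peak 12.

12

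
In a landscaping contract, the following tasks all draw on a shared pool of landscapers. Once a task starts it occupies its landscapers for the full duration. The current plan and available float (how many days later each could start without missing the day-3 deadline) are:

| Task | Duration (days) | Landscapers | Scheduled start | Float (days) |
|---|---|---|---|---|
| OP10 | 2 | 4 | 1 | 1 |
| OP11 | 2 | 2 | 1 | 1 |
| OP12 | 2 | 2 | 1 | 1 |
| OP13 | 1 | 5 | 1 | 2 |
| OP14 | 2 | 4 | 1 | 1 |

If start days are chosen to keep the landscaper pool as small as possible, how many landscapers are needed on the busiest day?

12

Early-start (OP10@1, OP11@1, OP12@1, OP13@1, OP14@1) gives peak 17: d1:17  d2:12  d3:0.
Shift OP13→3.
Schedule OP10@1, OP11@1, OP12@1, OP13@3, OP14@1: d1:12  d2:12  d3:5 — peak 12.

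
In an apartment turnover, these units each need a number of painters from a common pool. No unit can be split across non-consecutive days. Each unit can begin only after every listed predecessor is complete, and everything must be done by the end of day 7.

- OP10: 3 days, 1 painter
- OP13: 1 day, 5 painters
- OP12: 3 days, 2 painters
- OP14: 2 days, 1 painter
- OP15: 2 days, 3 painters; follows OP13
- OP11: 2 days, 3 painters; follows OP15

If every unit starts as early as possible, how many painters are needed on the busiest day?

9

Early-start schedule: OP10@1, OP13@1, OP12@1, OP14@1, OP15@2, OP11@4.
Load per day: day 1: 9, day 2: 7, day 3: 6, day 4: 3, day 5: 3, day 6: 0, day 7: 0.
Peak is 9.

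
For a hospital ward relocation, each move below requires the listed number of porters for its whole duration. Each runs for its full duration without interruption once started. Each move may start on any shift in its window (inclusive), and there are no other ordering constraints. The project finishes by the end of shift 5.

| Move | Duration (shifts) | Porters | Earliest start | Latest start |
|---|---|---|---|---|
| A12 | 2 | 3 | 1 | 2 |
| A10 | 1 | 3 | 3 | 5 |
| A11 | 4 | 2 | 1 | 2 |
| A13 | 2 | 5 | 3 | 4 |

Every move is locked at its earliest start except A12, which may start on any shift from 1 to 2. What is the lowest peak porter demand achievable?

10

A12@1: s1:5  s2:5  s3:10  s4:7  s5:0 → peak 10
A12@2: s1:2  s2:5  s3:13  s4:7  s5:0 → peak 13
Best is A12@1, peak 10.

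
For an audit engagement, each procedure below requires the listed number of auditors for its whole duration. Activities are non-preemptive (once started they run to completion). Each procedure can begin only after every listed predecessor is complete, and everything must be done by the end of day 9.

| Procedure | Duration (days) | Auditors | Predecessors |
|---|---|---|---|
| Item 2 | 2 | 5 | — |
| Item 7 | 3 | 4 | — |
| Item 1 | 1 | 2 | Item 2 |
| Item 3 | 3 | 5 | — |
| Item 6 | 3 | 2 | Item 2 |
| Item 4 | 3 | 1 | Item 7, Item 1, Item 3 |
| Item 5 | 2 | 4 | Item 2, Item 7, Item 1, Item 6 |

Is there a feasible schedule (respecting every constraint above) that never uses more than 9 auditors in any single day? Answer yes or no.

yes

Schedule Item 2@1, Item 7@1, Item 1@3, Item 3@4, Item 6@3, Item 4@7, Item 5@6: d1:9  d2:9  d3:8  d4:7  d5:7  d6:9  d7:5  d8:1  d9:1 — peak 9 ≤ 9.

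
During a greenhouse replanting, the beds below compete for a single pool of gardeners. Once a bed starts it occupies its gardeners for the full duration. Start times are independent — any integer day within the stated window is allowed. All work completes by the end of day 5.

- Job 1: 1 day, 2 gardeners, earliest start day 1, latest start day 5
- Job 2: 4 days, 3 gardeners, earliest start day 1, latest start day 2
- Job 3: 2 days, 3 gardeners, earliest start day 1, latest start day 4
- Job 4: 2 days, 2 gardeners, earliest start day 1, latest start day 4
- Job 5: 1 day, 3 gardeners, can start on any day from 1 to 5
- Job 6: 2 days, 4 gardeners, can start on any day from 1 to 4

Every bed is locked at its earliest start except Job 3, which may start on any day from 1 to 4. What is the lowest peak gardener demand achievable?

Job 3@1: d1:17  d2:12  d3:3  d4:3  d5:0 → peak 17
Job 3@2: d1:14  d2:12  d3:6  d4:3  d5:0 → peak 14
Job 3@3: d1:14  d2:9  d3:6  d4:6  d5:0 → peak 14
Job 3@4: d1:14  d2:9  d3:3  d4:6  d5:3 → peak 14
Best is Job 3@2, peak 14.

14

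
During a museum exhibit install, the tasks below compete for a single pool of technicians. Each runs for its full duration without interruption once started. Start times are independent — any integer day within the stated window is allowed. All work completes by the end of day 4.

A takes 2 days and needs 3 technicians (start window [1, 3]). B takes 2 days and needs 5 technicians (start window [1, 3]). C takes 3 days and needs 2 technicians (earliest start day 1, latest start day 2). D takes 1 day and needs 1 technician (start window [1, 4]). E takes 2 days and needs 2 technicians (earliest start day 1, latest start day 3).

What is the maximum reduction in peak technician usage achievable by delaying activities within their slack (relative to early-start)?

6

Early-start peak: d1:13  d2:12  d3:2  d4:0 ⇒ 13.
Leveled (A@1, B@3, C@1, D@4, E@1): d1:7  d2:7  d3:7  d4:6 ⇒ 7.
Reduction 13 − 7 = 6.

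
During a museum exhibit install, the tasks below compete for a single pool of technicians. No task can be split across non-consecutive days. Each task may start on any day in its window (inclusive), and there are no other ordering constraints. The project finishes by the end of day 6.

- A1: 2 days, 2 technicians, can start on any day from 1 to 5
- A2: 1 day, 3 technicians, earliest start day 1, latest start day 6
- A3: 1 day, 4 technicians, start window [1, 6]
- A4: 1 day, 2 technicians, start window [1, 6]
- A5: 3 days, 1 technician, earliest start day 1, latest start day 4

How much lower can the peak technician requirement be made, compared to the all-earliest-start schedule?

Early-start peak: d1:12  d2:3  d3:1  d4:0  d5:0  d6:0 ⇒ 12.
Leveled (A1@1, A2@3, A3@4, A4@5, A5@1): d1:3  d2:3  d3:4  d4:4  d5:2  d6:0 ⇒ 4.
Reduction 12 − 4 = 8.

8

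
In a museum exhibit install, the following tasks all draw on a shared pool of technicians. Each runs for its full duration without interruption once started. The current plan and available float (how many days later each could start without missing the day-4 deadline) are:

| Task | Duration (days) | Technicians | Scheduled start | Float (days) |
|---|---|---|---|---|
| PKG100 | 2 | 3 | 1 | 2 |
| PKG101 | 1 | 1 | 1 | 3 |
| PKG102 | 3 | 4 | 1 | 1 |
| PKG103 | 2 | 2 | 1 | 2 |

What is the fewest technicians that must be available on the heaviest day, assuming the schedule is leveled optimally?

Early-start (PKG100@1, PKG101@1, PKG102@1, PKG103@1) gives peak 10: d1:10  d2:9  d3:4  d4:0.
Shift PKG102→2, PKG103→3.
Schedule PKG100@1, PKG101@1, PKG102@2, PKG103@3: d1:4  d2:7  d3:6  d4:6 — peak 7.

7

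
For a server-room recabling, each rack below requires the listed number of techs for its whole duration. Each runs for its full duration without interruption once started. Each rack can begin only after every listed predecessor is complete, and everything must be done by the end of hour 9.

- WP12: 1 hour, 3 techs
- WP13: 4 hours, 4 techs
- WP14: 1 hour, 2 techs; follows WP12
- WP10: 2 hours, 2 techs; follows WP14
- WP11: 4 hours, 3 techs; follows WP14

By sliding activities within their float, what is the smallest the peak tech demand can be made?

Early-start (WP12@1, WP13@1, WP14@2, WP10@3, WP11@3) gives peak 9: h1:7  h2:6  h3:9  h4:9  h5:3  h6:3  h7:0  h8:0  h9:0.
Shift WP13→2, WP11→6.
Schedule WP12@1, WP13@2, WP14@2, WP10@3, WP11@6: h1:3  h2:6  h3:6  h4:6  h5:4  h6:3  h7:3  h8:3  h9:3 — peak 6.

6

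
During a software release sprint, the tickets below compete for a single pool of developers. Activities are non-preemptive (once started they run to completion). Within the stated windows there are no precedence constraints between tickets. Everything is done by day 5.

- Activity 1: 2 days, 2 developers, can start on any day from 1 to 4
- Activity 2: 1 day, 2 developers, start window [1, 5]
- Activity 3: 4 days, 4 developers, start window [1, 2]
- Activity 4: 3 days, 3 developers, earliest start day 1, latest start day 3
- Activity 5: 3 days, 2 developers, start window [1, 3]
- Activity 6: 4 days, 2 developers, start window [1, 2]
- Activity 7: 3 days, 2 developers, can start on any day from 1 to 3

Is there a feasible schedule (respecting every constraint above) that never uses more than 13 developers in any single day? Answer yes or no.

yes

Schedule Activity 1@1, Activity 2@1, Activity 3@1, Activity 4@1, Activity 5@1, Activity 6@2, Activity 7@3: d1:13  d2:13  d3:13  d4:8  d5:4 — peak 13 ≤ 13.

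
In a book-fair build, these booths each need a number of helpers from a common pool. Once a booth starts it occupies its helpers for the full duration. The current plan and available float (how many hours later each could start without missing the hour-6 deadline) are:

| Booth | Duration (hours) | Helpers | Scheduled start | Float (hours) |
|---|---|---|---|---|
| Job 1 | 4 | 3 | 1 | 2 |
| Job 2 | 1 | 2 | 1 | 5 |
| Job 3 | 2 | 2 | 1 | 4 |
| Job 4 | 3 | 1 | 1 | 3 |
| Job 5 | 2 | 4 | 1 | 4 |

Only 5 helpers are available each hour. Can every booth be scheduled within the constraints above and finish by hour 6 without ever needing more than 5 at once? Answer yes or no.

yes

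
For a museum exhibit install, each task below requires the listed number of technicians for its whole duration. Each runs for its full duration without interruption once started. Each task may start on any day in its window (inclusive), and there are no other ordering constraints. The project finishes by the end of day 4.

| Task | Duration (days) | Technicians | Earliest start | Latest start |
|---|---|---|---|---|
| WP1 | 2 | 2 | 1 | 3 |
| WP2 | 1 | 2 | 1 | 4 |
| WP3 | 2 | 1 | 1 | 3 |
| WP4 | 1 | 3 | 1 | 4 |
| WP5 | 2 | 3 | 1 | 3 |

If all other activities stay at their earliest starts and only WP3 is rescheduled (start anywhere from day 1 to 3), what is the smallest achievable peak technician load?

10

WP3@1: d1:11  d2:6  d3:0  d4:0 → peak 11
WP3@2: d1:10  d2:6  d3:1  d4:0 → peak 10
WP3@3: d1:10  d2:5  d3:1  d4:1 → peak 10
Best is WP3@2, peak 10.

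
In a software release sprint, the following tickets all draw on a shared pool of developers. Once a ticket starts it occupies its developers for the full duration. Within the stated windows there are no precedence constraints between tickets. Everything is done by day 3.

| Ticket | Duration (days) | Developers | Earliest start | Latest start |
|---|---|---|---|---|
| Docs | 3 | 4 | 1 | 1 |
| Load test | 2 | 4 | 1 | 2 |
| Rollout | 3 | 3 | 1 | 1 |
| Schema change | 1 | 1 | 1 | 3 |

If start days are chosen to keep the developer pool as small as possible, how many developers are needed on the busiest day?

Early-start (Docs@1, Load test@1, Rollout@1, Schema change@1) gives peak 12: d1:12  d2:11  d3:7.
Shift Schema change→3.
Schedule Docs@1, Load test@1, Rollout@1, Schema change@3: d1:11  d2:11  d3:8 — peak 11.
No arrangement of the 6 feasible schedules does better.

11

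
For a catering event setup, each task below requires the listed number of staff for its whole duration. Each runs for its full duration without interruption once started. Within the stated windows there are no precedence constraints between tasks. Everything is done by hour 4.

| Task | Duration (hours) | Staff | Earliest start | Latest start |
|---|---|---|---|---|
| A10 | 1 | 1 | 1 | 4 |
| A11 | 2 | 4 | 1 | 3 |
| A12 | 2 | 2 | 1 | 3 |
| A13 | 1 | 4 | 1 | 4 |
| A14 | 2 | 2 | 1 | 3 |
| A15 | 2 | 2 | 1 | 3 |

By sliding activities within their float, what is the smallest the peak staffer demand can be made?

Early-start (A10@1, A11@1, A12@1, A13@1, A14@1, A15@1) gives peak 15: h1:15  h2:10  h3:0  h4:0.
Shift A13→3, A14→2, A15→3.
Schedule A10@1, A11@1, A12@1, A13@3, A14@2, A15@3: h1:7  h2:8  h3:8  h4:2 — peak 8.

8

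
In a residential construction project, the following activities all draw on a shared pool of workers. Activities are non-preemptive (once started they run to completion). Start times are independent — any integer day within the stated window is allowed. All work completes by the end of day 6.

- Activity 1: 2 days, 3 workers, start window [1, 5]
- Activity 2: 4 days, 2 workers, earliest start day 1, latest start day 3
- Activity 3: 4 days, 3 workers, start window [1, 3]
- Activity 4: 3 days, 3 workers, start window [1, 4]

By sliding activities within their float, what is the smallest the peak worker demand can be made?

8

Early-start (Activity 1@1, Activity 2@1, Activity 3@1, Activity 4@1) gives peak 11: d1:11  d2:11  d3:8  d4:5  d5:0  d6:0.
Shift Activity 4→3.
Schedule Activity 1@1, Activity 2@1, Activity 3@1, Activity 4@3: d1:8  d2:8  d3:8  d4:8  d5:3  d6:0 — peak 8.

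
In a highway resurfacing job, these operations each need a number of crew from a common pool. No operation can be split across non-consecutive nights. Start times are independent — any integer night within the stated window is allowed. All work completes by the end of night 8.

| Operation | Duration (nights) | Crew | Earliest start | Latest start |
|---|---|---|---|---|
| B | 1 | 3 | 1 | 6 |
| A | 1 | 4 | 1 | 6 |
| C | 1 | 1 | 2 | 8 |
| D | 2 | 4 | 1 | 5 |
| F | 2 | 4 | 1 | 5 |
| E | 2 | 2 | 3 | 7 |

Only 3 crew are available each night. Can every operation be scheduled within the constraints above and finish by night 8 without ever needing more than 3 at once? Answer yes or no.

no

Total crew member-nights = 28; over 8 nights the average is 28/8 > 3, so some night must exceed 3.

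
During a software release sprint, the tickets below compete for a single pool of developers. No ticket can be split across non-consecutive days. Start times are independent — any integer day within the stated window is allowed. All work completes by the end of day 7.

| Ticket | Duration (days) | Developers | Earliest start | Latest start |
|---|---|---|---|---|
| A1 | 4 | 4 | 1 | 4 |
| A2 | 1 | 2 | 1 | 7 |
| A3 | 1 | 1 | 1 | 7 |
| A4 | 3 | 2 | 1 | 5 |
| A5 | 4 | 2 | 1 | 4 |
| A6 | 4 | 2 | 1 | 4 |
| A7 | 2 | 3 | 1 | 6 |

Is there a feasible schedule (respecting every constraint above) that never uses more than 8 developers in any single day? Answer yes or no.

yes

Schedule A1@1, A2@1, A3@1, A4@5, A5@2, A6@2, A7@6: d1:7  d2:8  d3:8  d4:8  d5:6  d6:5  d7:5 — peak 8 ≤ 8.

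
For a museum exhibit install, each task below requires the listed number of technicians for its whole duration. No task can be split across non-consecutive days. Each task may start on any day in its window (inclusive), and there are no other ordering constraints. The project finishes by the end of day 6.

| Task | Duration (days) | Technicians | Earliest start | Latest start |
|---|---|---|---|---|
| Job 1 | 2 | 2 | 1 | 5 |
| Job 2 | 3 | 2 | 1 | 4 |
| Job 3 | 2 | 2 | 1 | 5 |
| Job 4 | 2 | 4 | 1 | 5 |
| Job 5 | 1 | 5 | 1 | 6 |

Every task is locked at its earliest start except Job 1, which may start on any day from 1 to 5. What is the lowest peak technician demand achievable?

Job 1@1: d1:15  d2:10  d3:2  d4:0  d5:0  d6:0 → peak 15
Job 1@2: d1:13  d2:10  d3:4  d4:0  d5:0  d6:0 → peak 13
Job 1@3: d1:13  d2:8  d3:4  d4:2  d5:0  d6:0 → peak 13
Job 1@4: d1:13  d2:8  d3:2  d4:2  d5:2  d6:0 → peak 13
Job 1@5: d1:13  d2:8  d3:2  d4:0  d5:2  d6:2 → peak 13
Best is Job 1@2, peak 13.

13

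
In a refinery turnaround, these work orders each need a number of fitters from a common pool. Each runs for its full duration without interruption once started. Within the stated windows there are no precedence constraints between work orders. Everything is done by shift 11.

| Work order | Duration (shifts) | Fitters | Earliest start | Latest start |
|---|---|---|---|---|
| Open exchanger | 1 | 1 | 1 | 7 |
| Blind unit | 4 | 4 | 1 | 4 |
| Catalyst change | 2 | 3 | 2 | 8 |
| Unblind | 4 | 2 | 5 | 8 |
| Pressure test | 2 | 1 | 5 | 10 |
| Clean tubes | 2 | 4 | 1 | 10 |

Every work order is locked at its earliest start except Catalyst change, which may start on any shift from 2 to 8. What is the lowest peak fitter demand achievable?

Catalyst change@2: s1:9  s2:11  s3:7  s4:4  s5:3  s6:3  s7:2  s8:2  s9:0  s10:0  s11:0 → peak 11
Catalyst change@3: s1:9  s2:8  s3:7  s4:7  s5:3  s6:3  s7:2  s8:2  s9:0  s10:0  s11:0 → peak 9
Catalyst change@4: s1:9  s2:8  s3:4  s4:7  s5:6  s6:3  s7:2  s8:2  s9:0  s10:0  s11:0 → peak 9
Catalyst change@5: s1:9  s2:8  s3:4  s4:4  s5:6  s6:6  s7:2  s8:2  s9:0  s10:0  s11:0 → peak 9
Catalyst change@6: s1:9  s2:8  s3:4  s4:4  s5:3  s6:6  s7:5  s8:2  s9:0  s10:0  s11:0 → peak 9
Catalyst change@7: s1:9  s2:8  s3:4  s4:4  s5:3  s6:3  s7:5  s8:5  s9:0  s10:0  s11:0 → peak 9
Catalyst change@8: s1:9  s2:8  s3:4  s4:4  s5:3  s6:3  s7:2  s8:5  s9:3  s10:0  s11:0 → peak 9
Best is Catalyst change@3, peak 9.

9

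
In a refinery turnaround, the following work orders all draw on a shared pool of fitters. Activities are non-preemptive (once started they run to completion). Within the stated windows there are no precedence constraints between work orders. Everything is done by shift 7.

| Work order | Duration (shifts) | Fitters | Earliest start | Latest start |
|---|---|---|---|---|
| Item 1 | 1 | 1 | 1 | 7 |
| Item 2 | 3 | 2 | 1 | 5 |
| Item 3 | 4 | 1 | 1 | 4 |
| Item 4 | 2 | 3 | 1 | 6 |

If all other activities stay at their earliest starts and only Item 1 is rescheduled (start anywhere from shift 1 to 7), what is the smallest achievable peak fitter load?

6

Item 1@1: s1:7  s2:6  s3:3  s4:1  s5:0  s6:0  s7:0 → peak 7
Item 1@2: s1:6  s2:7  s3:3  s4:1  s5:0  s6:0  s7:0 → peak 7
Item 1@3: s1:6  s2:6  s3:4  s4:1  s5:0  s6:0  s7:0 → peak 6
Item 1@4: s1:6  s2:6  s3:3  s4:2  s5:0  s6:0  s7:0 → peak 6
Item 1@5: s1:6  s2:6  s3:3  s4:1  s5:1  s6:0  s7:0 → peak 6
Item 1@6: s1:6  s2:6  s3:3  s4:1  s5:0  s6:1  s7:0 → peak 6
Item 1@7: s1:6  s2:6  s3:3  s4:1  s5:0  s6:0  s7:1 → peak 6
Best is Item 1@3, peak 6.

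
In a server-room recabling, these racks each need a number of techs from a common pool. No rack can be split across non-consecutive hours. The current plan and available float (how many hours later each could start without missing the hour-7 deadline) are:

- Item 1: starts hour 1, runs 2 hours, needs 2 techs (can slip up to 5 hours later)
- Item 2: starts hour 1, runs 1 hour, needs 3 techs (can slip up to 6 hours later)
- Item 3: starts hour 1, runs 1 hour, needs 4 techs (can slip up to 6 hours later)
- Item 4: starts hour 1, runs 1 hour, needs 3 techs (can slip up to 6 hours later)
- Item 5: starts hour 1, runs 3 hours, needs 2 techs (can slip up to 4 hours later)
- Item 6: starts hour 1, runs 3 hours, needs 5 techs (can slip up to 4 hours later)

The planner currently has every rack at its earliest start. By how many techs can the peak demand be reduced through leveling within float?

13

Early-start peak: h1:19  h2:9  h3:7  h4:0  h5:0  h6:0  h7:0 ⇒ 19.
Leveled (Item 1@1, Item 2@1, Item 3@3, Item 4@4, Item 5@2, Item 6@5): h1:5  h2:4  h3:6  h4:5  h5:5  h6:5  h7:5 ⇒ 6.
Reduction 19 − 6 = 13.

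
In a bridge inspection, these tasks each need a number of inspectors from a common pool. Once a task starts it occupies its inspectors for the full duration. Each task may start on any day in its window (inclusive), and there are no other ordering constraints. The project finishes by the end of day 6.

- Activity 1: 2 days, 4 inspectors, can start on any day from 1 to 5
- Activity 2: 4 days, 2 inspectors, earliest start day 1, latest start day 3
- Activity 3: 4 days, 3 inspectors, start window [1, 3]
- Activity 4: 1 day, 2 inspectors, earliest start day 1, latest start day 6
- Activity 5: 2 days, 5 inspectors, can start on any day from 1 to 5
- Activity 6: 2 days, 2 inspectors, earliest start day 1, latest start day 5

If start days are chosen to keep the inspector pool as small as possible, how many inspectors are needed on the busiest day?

Early-start (Activity 1@1, Activity 2@1, Activity 3@1, Activity 4@1, Activity 5@1, Activity 6@1) gives peak 18: d1:18  d2:16  d3:5  d4:5  d5:0  d6:0.
Shift Activity 3→3, Activity 5→5, Activity 6→2.
Schedule Activity 1@1, Activity 2@1, Activity 3@3, Activity 4@1, Activity 5@5, Activity 6@2: d1:8  d2:8  d3:7  d4:5  d5:8  d6:8 — peak 8.
Total inspector-days = 44 over 6 days ⇒ peak ≥ ⌈44/6⌉ = 8, so 8 is optimal.

8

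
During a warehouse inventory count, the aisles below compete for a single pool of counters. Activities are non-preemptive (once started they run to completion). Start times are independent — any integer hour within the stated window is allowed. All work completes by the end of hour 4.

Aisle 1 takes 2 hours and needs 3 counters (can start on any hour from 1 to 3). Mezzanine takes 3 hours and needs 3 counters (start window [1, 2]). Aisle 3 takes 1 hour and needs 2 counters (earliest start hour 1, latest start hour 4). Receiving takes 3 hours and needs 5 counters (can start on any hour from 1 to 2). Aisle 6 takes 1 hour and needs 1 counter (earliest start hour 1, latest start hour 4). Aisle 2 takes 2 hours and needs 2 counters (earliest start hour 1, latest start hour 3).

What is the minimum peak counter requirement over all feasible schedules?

Early-start (Aisle 1@1, Mezzanine@1, Aisle 3@1, Receiving@1, Aisle 6@1, Aisle 2@1) gives peak 16: h1:16  h2:13  h3:8  h4:0.
Shift Receiving→2, Aisle 2→3.
Schedule Aisle 1@1, Mezzanine@1, Aisle 3@1, Receiving@2, Aisle 6@1, Aisle 2@3: h1:9  h2:11  h3:10  h4:7 — peak 11.

11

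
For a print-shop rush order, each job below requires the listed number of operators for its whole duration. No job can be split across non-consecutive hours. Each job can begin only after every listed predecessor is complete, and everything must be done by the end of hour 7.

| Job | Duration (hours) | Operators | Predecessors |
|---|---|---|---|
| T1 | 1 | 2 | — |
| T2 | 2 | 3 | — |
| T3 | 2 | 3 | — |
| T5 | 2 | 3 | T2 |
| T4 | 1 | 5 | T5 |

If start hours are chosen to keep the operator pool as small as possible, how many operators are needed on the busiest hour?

5

Early-start (T1@1, T2@1, T3@1, T5@3, T4@5) gives peak 8: h1:8  h2:6  h3:3  h4:3  h5:5  h6:0  h7:0.
Shift T3→3, T5→5, T4→7.
Schedule T1@1, T2@1, T3@3, T5@5, T4@7: h1:5  h2:3  h3:3  h4:3  h5:3  h6:3  h7:5 — peak 5.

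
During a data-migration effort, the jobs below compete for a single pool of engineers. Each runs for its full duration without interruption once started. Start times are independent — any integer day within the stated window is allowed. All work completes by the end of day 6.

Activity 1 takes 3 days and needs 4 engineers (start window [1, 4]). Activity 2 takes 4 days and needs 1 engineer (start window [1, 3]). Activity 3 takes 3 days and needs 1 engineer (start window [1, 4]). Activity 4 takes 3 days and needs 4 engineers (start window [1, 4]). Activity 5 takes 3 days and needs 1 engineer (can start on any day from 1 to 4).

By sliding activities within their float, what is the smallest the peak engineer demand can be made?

6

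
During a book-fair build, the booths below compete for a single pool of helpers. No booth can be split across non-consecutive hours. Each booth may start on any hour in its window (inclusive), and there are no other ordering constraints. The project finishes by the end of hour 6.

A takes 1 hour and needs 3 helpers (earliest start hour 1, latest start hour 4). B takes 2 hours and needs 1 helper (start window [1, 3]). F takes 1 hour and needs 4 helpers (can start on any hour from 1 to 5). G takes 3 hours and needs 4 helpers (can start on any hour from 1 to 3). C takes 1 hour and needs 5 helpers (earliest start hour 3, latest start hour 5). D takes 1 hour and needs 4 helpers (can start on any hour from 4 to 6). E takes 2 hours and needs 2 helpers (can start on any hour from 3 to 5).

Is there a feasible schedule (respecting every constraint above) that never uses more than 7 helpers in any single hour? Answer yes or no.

yes

Schedule A@1, B@2, F@1, G@2, C@5, D@6, E@3: h1:7  h2:5  h3:7  h4:6  h5:5  h6:4 — peak 7 ≤ 7.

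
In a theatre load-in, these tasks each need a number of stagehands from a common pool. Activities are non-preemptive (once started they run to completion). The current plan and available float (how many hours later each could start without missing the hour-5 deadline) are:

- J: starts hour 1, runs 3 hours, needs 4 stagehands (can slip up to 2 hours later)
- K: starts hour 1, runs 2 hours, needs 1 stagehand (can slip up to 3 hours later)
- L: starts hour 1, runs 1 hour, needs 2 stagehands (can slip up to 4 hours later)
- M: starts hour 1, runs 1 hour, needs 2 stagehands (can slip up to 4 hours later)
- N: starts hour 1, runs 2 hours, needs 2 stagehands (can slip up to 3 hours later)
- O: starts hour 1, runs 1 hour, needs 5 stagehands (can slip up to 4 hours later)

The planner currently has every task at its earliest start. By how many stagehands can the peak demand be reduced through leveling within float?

10

Early-start peak: h1:16  h2:7  h3:4  h4:0  h5:0 ⇒ 16.
Leveled (J@1, K@1, L@4, M@4, N@3, O@5): h1:5  h2:5  h3:6  h4:6  h5:5 ⇒ 6.
Reduction 16 − 6 = 10.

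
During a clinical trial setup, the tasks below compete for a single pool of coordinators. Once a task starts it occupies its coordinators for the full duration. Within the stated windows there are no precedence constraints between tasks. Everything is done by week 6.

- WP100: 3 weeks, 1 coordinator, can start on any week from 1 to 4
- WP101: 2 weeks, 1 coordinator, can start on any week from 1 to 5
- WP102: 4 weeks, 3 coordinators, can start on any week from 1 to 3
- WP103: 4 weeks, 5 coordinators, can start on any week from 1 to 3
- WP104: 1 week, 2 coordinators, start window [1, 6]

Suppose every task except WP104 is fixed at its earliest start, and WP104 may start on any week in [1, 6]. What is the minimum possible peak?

10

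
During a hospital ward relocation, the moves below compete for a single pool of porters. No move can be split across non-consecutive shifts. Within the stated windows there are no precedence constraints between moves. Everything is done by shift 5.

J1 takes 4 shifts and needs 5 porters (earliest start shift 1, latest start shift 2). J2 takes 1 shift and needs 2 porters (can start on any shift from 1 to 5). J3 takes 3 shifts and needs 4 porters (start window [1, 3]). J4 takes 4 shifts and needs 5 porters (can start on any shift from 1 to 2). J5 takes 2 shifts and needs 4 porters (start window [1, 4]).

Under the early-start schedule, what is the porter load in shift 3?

At early start, shift 3 has: J1, J3, J4.
Demand: 5 + 4 + 5 = 14.

14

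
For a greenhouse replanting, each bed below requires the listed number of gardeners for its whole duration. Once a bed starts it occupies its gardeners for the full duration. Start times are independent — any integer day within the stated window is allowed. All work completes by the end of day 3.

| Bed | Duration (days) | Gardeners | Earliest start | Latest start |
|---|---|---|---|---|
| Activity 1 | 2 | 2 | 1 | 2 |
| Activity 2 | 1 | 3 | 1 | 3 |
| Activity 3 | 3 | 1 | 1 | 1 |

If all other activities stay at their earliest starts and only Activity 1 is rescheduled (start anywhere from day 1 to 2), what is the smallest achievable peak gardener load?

Activity 1@1: d1:6  d2:3  d3:1 → peak 6
Activity 1@2: d1:4  d2:3  d3:3 → peak 4
Best is Activity 1@2, peak 4.

4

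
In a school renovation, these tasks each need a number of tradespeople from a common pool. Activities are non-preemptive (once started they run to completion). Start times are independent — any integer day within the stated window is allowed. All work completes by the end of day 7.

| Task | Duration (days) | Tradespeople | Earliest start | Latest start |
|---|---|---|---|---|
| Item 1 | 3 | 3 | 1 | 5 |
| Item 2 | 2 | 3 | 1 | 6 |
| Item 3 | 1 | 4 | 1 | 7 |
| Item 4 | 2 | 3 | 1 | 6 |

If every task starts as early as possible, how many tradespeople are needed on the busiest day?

Early-start schedule: Item 1@1, Item 2@1, Item 3@1, Item 4@1.
Load per day: day 1: 13, day 2: 9, day 3: 3, day 4: 0, day 5: 0, day 6: 0, day 7: 0.
Peak is 13.

13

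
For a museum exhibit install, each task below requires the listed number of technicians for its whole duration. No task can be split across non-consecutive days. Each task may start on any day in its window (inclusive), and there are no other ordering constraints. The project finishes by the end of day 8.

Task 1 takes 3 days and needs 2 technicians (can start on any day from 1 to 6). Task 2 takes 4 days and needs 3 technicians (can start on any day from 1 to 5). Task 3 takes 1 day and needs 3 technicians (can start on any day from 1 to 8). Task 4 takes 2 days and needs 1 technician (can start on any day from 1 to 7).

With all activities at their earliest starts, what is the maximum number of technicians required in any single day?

Early-start schedule: Task 1@1, Task 2@1, Task 3@1, Task 4@1.
Load per day: day 1: 9, day 2: 6, day 3: 5, day 4: 3, day 5: 0, day 6: 0, day 7: 0, day 8: 0.
Peak is 9.

9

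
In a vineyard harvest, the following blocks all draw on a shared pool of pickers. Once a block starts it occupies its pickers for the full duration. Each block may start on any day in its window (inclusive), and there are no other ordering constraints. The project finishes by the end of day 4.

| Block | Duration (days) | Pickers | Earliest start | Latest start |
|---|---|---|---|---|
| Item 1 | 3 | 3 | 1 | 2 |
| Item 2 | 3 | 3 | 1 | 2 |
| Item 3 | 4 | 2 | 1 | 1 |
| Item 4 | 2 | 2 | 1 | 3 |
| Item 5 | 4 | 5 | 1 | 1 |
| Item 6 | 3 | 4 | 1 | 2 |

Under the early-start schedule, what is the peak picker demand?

Early-start schedule: Item 1@1, Item 2@1, Item 3@1, Item 4@1, Item 5@1, Item 6@1.
Load per day: day 1: 19, day 2: 19, day 3: 17, day 4: 7.
Peak is 19.

19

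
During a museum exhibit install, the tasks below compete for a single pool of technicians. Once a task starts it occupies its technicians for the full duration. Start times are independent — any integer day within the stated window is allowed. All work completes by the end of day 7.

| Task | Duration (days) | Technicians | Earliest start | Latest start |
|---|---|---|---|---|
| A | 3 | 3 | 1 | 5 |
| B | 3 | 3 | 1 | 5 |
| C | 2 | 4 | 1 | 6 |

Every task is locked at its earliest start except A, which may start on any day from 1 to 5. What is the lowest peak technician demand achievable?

7

A@1: d1:10  d2:10  d3:6  d4:0  d5:0  d6:0  d7:0 → peak 10
A@2: d1:7  d2:10  d3:6  d4:3  d5:0  d6:0  d7:0 → peak 10
A@3: d1:7  d2:7  d3:6  d4:3  d5:3  d6:0  d7:0 → peak 7
A@4: d1:7  d2:7  d3:3  d4:3  d5:3  d6:3  d7:0 → peak 7
A@5: d1:7  d2:7  d3:3  d4:0  d5:3  d6:3  d7:3 → peak 7
Best is A@3, peak 7.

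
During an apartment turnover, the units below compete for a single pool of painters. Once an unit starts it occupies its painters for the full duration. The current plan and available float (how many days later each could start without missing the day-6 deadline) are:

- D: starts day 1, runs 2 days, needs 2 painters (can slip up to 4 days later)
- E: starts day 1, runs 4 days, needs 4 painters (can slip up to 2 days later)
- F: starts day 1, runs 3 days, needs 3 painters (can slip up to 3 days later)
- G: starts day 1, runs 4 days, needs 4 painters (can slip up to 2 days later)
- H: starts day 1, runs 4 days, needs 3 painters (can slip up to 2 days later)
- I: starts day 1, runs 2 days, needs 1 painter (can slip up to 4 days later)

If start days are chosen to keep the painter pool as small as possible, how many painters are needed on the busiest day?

14

Early-start (D@1, E@1, F@1, G@1, H@1, I@1) gives peak 17: d1:17  d2:17  d3:14  d4:11  d5:0  d6:0.
Shift H→3.
Schedule D@1, E@1, F@1, G@1, H@3, I@1: d1:14  d2:14  d3:14  d4:11  d5:3  d6:3 — peak 14.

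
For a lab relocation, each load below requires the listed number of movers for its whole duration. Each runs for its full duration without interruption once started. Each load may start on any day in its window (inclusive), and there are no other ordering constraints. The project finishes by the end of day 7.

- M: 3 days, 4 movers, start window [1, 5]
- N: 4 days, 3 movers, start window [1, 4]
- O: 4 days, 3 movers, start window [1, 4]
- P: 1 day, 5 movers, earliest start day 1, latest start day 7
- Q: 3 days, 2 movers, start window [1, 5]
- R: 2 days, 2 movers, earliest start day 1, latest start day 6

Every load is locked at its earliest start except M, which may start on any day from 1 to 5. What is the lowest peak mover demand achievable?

M@1: d1:19  d2:14  d3:12  d4:6  d5:0  d6:0  d7:0 → peak 19
M@2: d1:15  d2:14  d3:12  d4:10  d5:0  d6:0  d7:0 → peak 15
M@3: d1:15  d2:10  d3:12  d4:10  d5:4  d6:0  d7:0 → peak 15
M@4: d1:15  d2:10  d3:8  d4:10  d5:4  d6:4  d7:0 → peak 15
M@5: d1:15  d2:10  d3:8  d4:6  d5:4  d6:4  d7:4 → peak 15
Best is M@2, peak 15.

15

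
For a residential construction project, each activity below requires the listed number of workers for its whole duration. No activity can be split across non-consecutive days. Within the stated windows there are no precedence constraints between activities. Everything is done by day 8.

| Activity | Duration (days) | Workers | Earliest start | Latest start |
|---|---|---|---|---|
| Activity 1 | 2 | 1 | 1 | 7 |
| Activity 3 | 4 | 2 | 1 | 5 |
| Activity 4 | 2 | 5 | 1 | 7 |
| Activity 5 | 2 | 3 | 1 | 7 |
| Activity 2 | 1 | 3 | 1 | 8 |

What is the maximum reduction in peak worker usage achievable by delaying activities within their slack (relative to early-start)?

Early-start peak: d1:14  d2:11  d3:2  d4:2  d5:0  d6:0  d7:0  d8:0 ⇒ 14.
Leveled (Activity 1@1, Activity 3@1, Activity 4@5, Activity 5@3, Activity 2@7): d1:3  d2:3  d3:5  d4:5  d5:5  d6:5  d7:3  d8:0 ⇒ 5.
Reduction 14 − 5 = 9.

9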